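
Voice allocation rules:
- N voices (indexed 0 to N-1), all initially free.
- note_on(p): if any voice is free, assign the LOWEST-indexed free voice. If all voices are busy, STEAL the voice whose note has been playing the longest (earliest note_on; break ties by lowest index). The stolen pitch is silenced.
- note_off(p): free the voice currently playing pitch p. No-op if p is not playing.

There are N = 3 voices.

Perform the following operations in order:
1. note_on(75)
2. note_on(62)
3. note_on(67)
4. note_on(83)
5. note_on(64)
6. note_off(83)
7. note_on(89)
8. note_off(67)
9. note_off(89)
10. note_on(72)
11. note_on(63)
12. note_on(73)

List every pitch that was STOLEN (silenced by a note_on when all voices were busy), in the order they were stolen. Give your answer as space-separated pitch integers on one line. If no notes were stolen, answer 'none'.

Op 1: note_on(75): voice 0 is free -> assigned | voices=[75 - -]
Op 2: note_on(62): voice 1 is free -> assigned | voices=[75 62 -]
Op 3: note_on(67): voice 2 is free -> assigned | voices=[75 62 67]
Op 4: note_on(83): all voices busy, STEAL voice 0 (pitch 75, oldest) -> assign | voices=[83 62 67]
Op 5: note_on(64): all voices busy, STEAL voice 1 (pitch 62, oldest) -> assign | voices=[83 64 67]
Op 6: note_off(83): free voice 0 | voices=[- 64 67]
Op 7: note_on(89): voice 0 is free -> assigned | voices=[89 64 67]
Op 8: note_off(67): free voice 2 | voices=[89 64 -]
Op 9: note_off(89): free voice 0 | voices=[- 64 -]
Op 10: note_on(72): voice 0 is free -> assigned | voices=[72 64 -]
Op 11: note_on(63): voice 2 is free -> assigned | voices=[72 64 63]
Op 12: note_on(73): all voices busy, STEAL voice 1 (pitch 64, oldest) -> assign | voices=[72 73 63]

Answer: 75 62 64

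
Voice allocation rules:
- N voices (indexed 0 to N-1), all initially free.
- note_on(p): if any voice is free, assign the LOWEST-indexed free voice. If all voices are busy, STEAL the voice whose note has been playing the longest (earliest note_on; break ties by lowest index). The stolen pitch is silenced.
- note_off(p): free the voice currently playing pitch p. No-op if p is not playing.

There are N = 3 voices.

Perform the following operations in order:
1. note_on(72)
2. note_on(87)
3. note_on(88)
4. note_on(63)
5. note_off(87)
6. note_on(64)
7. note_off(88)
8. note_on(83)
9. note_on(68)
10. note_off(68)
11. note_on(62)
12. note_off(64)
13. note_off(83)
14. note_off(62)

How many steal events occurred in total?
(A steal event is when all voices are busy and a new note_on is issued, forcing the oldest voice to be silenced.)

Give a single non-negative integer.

Answer: 2

Derivation:
Op 1: note_on(72): voice 0 is free -> assigned | voices=[72 - -]
Op 2: note_on(87): voice 1 is free -> assigned | voices=[72 87 -]
Op 3: note_on(88): voice 2 is free -> assigned | voices=[72 87 88]
Op 4: note_on(63): all voices busy, STEAL voice 0 (pitch 72, oldest) -> assign | voices=[63 87 88]
Op 5: note_off(87): free voice 1 | voices=[63 - 88]
Op 6: note_on(64): voice 1 is free -> assigned | voices=[63 64 88]
Op 7: note_off(88): free voice 2 | voices=[63 64 -]
Op 8: note_on(83): voice 2 is free -> assigned | voices=[63 64 83]
Op 9: note_on(68): all voices busy, STEAL voice 0 (pitch 63, oldest) -> assign | voices=[68 64 83]
Op 10: note_off(68): free voice 0 | voices=[- 64 83]
Op 11: note_on(62): voice 0 is free -> assigned | voices=[62 64 83]
Op 12: note_off(64): free voice 1 | voices=[62 - 83]
Op 13: note_off(83): free voice 2 | voices=[62 - -]
Op 14: note_off(62): free voice 0 | voices=[- - -]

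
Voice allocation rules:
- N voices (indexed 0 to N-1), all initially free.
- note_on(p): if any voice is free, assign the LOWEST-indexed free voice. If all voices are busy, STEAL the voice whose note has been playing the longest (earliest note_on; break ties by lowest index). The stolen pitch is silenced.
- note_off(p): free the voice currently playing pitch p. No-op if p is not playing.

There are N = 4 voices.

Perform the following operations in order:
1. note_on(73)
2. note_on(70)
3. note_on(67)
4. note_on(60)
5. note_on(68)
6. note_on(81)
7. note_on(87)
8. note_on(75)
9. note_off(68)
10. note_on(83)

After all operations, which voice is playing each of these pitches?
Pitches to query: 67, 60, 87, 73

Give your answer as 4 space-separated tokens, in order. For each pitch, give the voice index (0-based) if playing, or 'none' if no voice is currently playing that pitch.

Answer: none none 2 none

Derivation:
Op 1: note_on(73): voice 0 is free -> assigned | voices=[73 - - -]
Op 2: note_on(70): voice 1 is free -> assigned | voices=[73 70 - -]
Op 3: note_on(67): voice 2 is free -> assigned | voices=[73 70 67 -]
Op 4: note_on(60): voice 3 is free -> assigned | voices=[73 70 67 60]
Op 5: note_on(68): all voices busy, STEAL voice 0 (pitch 73, oldest) -> assign | voices=[68 70 67 60]
Op 6: note_on(81): all voices busy, STEAL voice 1 (pitch 70, oldest) -> assign | voices=[68 81 67 60]
Op 7: note_on(87): all voices busy, STEAL voice 2 (pitch 67, oldest) -> assign | voices=[68 81 87 60]
Op 8: note_on(75): all voices busy, STEAL voice 3 (pitch 60, oldest) -> assign | voices=[68 81 87 75]
Op 9: note_off(68): free voice 0 | voices=[- 81 87 75]
Op 10: note_on(83): voice 0 is free -> assigned | voices=[83 81 87 75]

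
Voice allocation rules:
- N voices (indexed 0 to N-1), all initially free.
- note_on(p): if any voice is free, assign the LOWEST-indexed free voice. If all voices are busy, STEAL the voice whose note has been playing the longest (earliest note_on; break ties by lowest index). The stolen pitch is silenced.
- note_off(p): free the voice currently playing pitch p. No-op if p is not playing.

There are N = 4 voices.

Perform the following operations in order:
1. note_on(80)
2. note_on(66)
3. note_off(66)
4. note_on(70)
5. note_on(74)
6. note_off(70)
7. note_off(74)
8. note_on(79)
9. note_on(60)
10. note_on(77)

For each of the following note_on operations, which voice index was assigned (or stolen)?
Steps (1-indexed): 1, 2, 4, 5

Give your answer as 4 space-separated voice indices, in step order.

Op 1: note_on(80): voice 0 is free -> assigned | voices=[80 - - -]
Op 2: note_on(66): voice 1 is free -> assigned | voices=[80 66 - -]
Op 3: note_off(66): free voice 1 | voices=[80 - - -]
Op 4: note_on(70): voice 1 is free -> assigned | voices=[80 70 - -]
Op 5: note_on(74): voice 2 is free -> assigned | voices=[80 70 74 -]
Op 6: note_off(70): free voice 1 | voices=[80 - 74 -]
Op 7: note_off(74): free voice 2 | voices=[80 - - -]
Op 8: note_on(79): voice 1 is free -> assigned | voices=[80 79 - -]
Op 9: note_on(60): voice 2 is free -> assigned | voices=[80 79 60 -]
Op 10: note_on(77): voice 3 is free -> assigned | voices=[80 79 60 77]

Answer: 0 1 1 2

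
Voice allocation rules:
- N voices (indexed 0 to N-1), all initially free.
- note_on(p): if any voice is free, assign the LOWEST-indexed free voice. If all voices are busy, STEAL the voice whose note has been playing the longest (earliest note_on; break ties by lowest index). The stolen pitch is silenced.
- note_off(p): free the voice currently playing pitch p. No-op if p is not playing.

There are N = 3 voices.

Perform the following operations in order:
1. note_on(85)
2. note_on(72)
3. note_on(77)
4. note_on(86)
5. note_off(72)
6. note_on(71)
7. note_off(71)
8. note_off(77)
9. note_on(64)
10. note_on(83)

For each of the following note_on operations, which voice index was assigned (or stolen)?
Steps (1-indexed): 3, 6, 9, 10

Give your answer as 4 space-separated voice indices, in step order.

Op 1: note_on(85): voice 0 is free -> assigned | voices=[85 - -]
Op 2: note_on(72): voice 1 is free -> assigned | voices=[85 72 -]
Op 3: note_on(77): voice 2 is free -> assigned | voices=[85 72 77]
Op 4: note_on(86): all voices busy, STEAL voice 0 (pitch 85, oldest) -> assign | voices=[86 72 77]
Op 5: note_off(72): free voice 1 | voices=[86 - 77]
Op 6: note_on(71): voice 1 is free -> assigned | voices=[86 71 77]
Op 7: note_off(71): free voice 1 | voices=[86 - 77]
Op 8: note_off(77): free voice 2 | voices=[86 - -]
Op 9: note_on(64): voice 1 is free -> assigned | voices=[86 64 -]
Op 10: note_on(83): voice 2 is free -> assigned | voices=[86 64 83]

Answer: 2 1 1 2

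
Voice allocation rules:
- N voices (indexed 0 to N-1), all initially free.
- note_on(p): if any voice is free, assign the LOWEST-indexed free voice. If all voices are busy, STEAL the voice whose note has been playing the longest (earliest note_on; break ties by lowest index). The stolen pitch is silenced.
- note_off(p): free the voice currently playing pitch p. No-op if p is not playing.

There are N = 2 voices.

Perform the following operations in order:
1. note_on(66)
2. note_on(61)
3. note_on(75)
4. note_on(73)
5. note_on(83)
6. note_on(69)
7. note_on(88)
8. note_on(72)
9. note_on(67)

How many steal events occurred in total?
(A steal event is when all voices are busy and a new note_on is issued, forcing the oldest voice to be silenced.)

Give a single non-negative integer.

Answer: 7

Derivation:
Op 1: note_on(66): voice 0 is free -> assigned | voices=[66 -]
Op 2: note_on(61): voice 1 is free -> assigned | voices=[66 61]
Op 3: note_on(75): all voices busy, STEAL voice 0 (pitch 66, oldest) -> assign | voices=[75 61]
Op 4: note_on(73): all voices busy, STEAL voice 1 (pitch 61, oldest) -> assign | voices=[75 73]
Op 5: note_on(83): all voices busy, STEAL voice 0 (pitch 75, oldest) -> assign | voices=[83 73]
Op 6: note_on(69): all voices busy, STEAL voice 1 (pitch 73, oldest) -> assign | voices=[83 69]
Op 7: note_on(88): all voices busy, STEAL voice 0 (pitch 83, oldest) -> assign | voices=[88 69]
Op 8: note_on(72): all voices busy, STEAL voice 1 (pitch 69, oldest) -> assign | voices=[88 72]
Op 9: note_on(67): all voices busy, STEAL voice 0 (pitch 88, oldest) -> assign | voices=[67 72]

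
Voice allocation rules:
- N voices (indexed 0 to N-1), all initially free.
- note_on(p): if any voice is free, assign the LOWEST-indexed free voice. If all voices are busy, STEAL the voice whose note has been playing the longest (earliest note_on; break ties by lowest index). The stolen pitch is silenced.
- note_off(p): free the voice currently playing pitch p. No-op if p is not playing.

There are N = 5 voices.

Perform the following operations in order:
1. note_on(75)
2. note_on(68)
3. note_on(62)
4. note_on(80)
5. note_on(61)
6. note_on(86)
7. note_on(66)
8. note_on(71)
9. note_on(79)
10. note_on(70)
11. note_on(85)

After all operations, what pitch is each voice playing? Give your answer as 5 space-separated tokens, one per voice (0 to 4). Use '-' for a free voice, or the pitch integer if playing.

Op 1: note_on(75): voice 0 is free -> assigned | voices=[75 - - - -]
Op 2: note_on(68): voice 1 is free -> assigned | voices=[75 68 - - -]
Op 3: note_on(62): voice 2 is free -> assigned | voices=[75 68 62 - -]
Op 4: note_on(80): voice 3 is free -> assigned | voices=[75 68 62 80 -]
Op 5: note_on(61): voice 4 is free -> assigned | voices=[75 68 62 80 61]
Op 6: note_on(86): all voices busy, STEAL voice 0 (pitch 75, oldest) -> assign | voices=[86 68 62 80 61]
Op 7: note_on(66): all voices busy, STEAL voice 1 (pitch 68, oldest) -> assign | voices=[86 66 62 80 61]
Op 8: note_on(71): all voices busy, STEAL voice 2 (pitch 62, oldest) -> assign | voices=[86 66 71 80 61]
Op 9: note_on(79): all voices busy, STEAL voice 3 (pitch 80, oldest) -> assign | voices=[86 66 71 79 61]
Op 10: note_on(70): all voices busy, STEAL voice 4 (pitch 61, oldest) -> assign | voices=[86 66 71 79 70]
Op 11: note_on(85): all voices busy, STEAL voice 0 (pitch 86, oldest) -> assign | voices=[85 66 71 79 70]

Answer: 85 66 71 79 70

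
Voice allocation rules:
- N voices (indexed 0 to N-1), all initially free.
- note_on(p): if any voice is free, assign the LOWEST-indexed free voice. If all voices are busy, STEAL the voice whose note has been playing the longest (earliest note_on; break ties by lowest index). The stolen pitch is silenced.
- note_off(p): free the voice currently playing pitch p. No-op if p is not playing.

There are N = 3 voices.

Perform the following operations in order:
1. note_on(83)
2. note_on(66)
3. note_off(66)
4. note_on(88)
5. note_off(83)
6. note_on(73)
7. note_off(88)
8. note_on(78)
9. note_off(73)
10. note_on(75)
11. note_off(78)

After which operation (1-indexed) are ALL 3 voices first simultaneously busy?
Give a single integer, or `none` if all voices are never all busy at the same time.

Op 1: note_on(83): voice 0 is free -> assigned | voices=[83 - -]
Op 2: note_on(66): voice 1 is free -> assigned | voices=[83 66 -]
Op 3: note_off(66): free voice 1 | voices=[83 - -]
Op 4: note_on(88): voice 1 is free -> assigned | voices=[83 88 -]
Op 5: note_off(83): free voice 0 | voices=[- 88 -]
Op 6: note_on(73): voice 0 is free -> assigned | voices=[73 88 -]
Op 7: note_off(88): free voice 1 | voices=[73 - -]
Op 8: note_on(78): voice 1 is free -> assigned | voices=[73 78 -]
Op 9: note_off(73): free voice 0 | voices=[- 78 -]
Op 10: note_on(75): voice 0 is free -> assigned | voices=[75 78 -]
Op 11: note_off(78): free voice 1 | voices=[75 - -]

Answer: none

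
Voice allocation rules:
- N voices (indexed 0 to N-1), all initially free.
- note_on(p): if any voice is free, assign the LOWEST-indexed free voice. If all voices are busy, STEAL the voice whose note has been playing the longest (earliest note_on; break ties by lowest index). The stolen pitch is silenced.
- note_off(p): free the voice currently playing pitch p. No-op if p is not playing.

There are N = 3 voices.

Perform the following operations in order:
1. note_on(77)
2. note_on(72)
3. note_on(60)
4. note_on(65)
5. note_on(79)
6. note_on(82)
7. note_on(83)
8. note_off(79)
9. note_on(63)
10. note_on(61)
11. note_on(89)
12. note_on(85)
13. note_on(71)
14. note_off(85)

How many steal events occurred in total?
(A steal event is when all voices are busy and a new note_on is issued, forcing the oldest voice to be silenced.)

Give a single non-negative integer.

Answer: 8

Derivation:
Op 1: note_on(77): voice 0 is free -> assigned | voices=[77 - -]
Op 2: note_on(72): voice 1 is free -> assigned | voices=[77 72 -]
Op 3: note_on(60): voice 2 is free -> assigned | voices=[77 72 60]
Op 4: note_on(65): all voices busy, STEAL voice 0 (pitch 77, oldest) -> assign | voices=[65 72 60]
Op 5: note_on(79): all voices busy, STEAL voice 1 (pitch 72, oldest) -> assign | voices=[65 79 60]
Op 6: note_on(82): all voices busy, STEAL voice 2 (pitch 60, oldest) -> assign | voices=[65 79 82]
Op 7: note_on(83): all voices busy, STEAL voice 0 (pitch 65, oldest) -> assign | voices=[83 79 82]
Op 8: note_off(79): free voice 1 | voices=[83 - 82]
Op 9: note_on(63): voice 1 is free -> assigned | voices=[83 63 82]
Op 10: note_on(61): all voices busy, STEAL voice 2 (pitch 82, oldest) -> assign | voices=[83 63 61]
Op 11: note_on(89): all voices busy, STEAL voice 0 (pitch 83, oldest) -> assign | voices=[89 63 61]
Op 12: note_on(85): all voices busy, STEAL voice 1 (pitch 63, oldest) -> assign | voices=[89 85 61]
Op 13: note_on(71): all voices busy, STEAL voice 2 (pitch 61, oldest) -> assign | voices=[89 85 71]
Op 14: note_off(85): free voice 1 | voices=[89 - 71]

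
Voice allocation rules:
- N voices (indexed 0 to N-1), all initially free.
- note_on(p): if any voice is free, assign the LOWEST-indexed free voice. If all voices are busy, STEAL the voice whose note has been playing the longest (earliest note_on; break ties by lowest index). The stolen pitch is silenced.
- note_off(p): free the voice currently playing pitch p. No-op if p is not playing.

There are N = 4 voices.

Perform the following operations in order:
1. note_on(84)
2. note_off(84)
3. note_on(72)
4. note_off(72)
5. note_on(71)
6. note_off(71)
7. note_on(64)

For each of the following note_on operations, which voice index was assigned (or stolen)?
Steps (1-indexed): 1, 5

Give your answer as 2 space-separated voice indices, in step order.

Answer: 0 0

Derivation:
Op 1: note_on(84): voice 0 is free -> assigned | voices=[84 - - -]
Op 2: note_off(84): free voice 0 | voices=[- - - -]
Op 3: note_on(72): voice 0 is free -> assigned | voices=[72 - - -]
Op 4: note_off(72): free voice 0 | voices=[- - - -]
Op 5: note_on(71): voice 0 is free -> assigned | voices=[71 - - -]
Op 6: note_off(71): free voice 0 | voices=[- - - -]
Op 7: note_on(64): voice 0 is free -> assigned | voices=[64 - - -]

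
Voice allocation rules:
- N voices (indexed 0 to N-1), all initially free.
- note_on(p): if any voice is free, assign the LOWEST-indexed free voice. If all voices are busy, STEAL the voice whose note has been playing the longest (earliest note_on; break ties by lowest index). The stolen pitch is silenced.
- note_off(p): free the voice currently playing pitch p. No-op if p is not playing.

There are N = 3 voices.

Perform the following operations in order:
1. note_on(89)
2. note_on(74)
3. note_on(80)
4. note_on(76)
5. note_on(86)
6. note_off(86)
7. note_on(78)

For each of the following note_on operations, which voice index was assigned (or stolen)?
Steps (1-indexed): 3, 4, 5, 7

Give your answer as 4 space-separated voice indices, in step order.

Answer: 2 0 1 1

Derivation:
Op 1: note_on(89): voice 0 is free -> assigned | voices=[89 - -]
Op 2: note_on(74): voice 1 is free -> assigned | voices=[89 74 -]
Op 3: note_on(80): voice 2 is free -> assigned | voices=[89 74 80]
Op 4: note_on(76): all voices busy, STEAL voice 0 (pitch 89, oldest) -> assign | voices=[76 74 80]
Op 5: note_on(86): all voices busy, STEAL voice 1 (pitch 74, oldest) -> assign | voices=[76 86 80]
Op 6: note_off(86): free voice 1 | voices=[76 - 80]
Op 7: note_on(78): voice 1 is free -> assigned | voices=[76 78 80]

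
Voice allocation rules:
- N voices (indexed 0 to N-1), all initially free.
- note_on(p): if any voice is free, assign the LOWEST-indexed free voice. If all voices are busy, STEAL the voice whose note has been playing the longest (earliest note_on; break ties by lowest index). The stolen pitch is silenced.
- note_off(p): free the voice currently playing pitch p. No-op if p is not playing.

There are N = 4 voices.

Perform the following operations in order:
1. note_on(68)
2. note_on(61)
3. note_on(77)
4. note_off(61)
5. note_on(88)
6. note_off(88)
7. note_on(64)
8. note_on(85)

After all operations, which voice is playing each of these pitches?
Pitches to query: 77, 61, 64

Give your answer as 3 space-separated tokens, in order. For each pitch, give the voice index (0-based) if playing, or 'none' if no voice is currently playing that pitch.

Answer: 2 none 1

Derivation:
Op 1: note_on(68): voice 0 is free -> assigned | voices=[68 - - -]
Op 2: note_on(61): voice 1 is free -> assigned | voices=[68 61 - -]
Op 3: note_on(77): voice 2 is free -> assigned | voices=[68 61 77 -]
Op 4: note_off(61): free voice 1 | voices=[68 - 77 -]
Op 5: note_on(88): voice 1 is free -> assigned | voices=[68 88 77 -]
Op 6: note_off(88): free voice 1 | voices=[68 - 77 -]
Op 7: note_on(64): voice 1 is free -> assigned | voices=[68 64 77 -]
Op 8: note_on(85): voice 3 is free -> assigned | voices=[68 64 77 85]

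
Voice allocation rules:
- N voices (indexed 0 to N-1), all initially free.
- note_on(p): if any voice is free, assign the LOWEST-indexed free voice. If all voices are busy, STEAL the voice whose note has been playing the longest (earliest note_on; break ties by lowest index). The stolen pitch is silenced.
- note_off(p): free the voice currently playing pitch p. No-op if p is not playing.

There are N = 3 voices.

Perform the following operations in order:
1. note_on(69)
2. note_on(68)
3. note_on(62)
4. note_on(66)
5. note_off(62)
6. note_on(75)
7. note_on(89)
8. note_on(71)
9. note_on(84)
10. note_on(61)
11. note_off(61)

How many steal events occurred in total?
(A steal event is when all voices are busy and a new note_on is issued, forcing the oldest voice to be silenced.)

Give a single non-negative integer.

Op 1: note_on(69): voice 0 is free -> assigned | voices=[69 - -]
Op 2: note_on(68): voice 1 is free -> assigned | voices=[69 68 -]
Op 3: note_on(62): voice 2 is free -> assigned | voices=[69 68 62]
Op 4: note_on(66): all voices busy, STEAL voice 0 (pitch 69, oldest) -> assign | voices=[66 68 62]
Op 5: note_off(62): free voice 2 | voices=[66 68 -]
Op 6: note_on(75): voice 2 is free -> assigned | voices=[66 68 75]
Op 7: note_on(89): all voices busy, STEAL voice 1 (pitch 68, oldest) -> assign | voices=[66 89 75]
Op 8: note_on(71): all voices busy, STEAL voice 0 (pitch 66, oldest) -> assign | voices=[71 89 75]
Op 9: note_on(84): all voices busy, STEAL voice 2 (pitch 75, oldest) -> assign | voices=[71 89 84]
Op 10: note_on(61): all voices busy, STEAL voice 1 (pitch 89, oldest) -> assign | voices=[71 61 84]
Op 11: note_off(61): free voice 1 | voices=[71 - 84]

Answer: 5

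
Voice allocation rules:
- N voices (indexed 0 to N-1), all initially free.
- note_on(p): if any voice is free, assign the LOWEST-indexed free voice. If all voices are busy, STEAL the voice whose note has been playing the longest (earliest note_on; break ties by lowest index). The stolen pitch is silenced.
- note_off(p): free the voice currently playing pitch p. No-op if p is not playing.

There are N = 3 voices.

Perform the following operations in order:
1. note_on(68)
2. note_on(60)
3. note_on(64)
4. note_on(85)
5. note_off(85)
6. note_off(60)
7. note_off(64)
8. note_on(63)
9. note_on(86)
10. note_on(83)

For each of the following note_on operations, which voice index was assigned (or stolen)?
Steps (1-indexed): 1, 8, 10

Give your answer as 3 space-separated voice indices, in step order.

Op 1: note_on(68): voice 0 is free -> assigned | voices=[68 - -]
Op 2: note_on(60): voice 1 is free -> assigned | voices=[68 60 -]
Op 3: note_on(64): voice 2 is free -> assigned | voices=[68 60 64]
Op 4: note_on(85): all voices busy, STEAL voice 0 (pitch 68, oldest) -> assign | voices=[85 60 64]
Op 5: note_off(85): free voice 0 | voices=[- 60 64]
Op 6: note_off(60): free voice 1 | voices=[- - 64]
Op 7: note_off(64): free voice 2 | voices=[- - -]
Op 8: note_on(63): voice 0 is free -> assigned | voices=[63 - -]
Op 9: note_on(86): voice 1 is free -> assigned | voices=[63 86 -]
Op 10: note_on(83): voice 2 is free -> assigned | voices=[63 86 83]

Answer: 0 0 2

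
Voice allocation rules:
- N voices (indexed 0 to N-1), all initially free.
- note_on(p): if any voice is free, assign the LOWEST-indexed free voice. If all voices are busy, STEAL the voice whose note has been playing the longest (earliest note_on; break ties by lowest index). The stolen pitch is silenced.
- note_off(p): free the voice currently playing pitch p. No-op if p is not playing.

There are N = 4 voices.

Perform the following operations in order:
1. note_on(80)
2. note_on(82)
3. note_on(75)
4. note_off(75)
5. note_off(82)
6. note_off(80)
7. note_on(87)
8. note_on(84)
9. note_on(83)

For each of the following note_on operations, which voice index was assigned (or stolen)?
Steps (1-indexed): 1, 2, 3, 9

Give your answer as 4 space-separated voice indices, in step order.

Answer: 0 1 2 2

Derivation:
Op 1: note_on(80): voice 0 is free -> assigned | voices=[80 - - -]
Op 2: note_on(82): voice 1 is free -> assigned | voices=[80 82 - -]
Op 3: note_on(75): voice 2 is free -> assigned | voices=[80 82 75 -]
Op 4: note_off(75): free voice 2 | voices=[80 82 - -]
Op 5: note_off(82): free voice 1 | voices=[80 - - -]
Op 6: note_off(80): free voice 0 | voices=[- - - -]
Op 7: note_on(87): voice 0 is free -> assigned | voices=[87 - - -]
Op 8: note_on(84): voice 1 is free -> assigned | voices=[87 84 - -]
Op 9: note_on(83): voice 2 is free -> assigned | voices=[87 84 83 -]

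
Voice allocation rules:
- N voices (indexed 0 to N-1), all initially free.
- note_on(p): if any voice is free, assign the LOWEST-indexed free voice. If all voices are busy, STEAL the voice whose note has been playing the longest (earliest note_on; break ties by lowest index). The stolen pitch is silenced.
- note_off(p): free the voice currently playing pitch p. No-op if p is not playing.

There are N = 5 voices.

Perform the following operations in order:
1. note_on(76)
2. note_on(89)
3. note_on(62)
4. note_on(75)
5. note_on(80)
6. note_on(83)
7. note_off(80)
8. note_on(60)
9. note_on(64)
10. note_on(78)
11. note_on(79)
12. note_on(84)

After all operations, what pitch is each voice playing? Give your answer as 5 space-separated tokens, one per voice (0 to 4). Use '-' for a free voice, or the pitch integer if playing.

Op 1: note_on(76): voice 0 is free -> assigned | voices=[76 - - - -]
Op 2: note_on(89): voice 1 is free -> assigned | voices=[76 89 - - -]
Op 3: note_on(62): voice 2 is free -> assigned | voices=[76 89 62 - -]
Op 4: note_on(75): voice 3 is free -> assigned | voices=[76 89 62 75 -]
Op 5: note_on(80): voice 4 is free -> assigned | voices=[76 89 62 75 80]
Op 6: note_on(83): all voices busy, STEAL voice 0 (pitch 76, oldest) -> assign | voices=[83 89 62 75 80]
Op 7: note_off(80): free voice 4 | voices=[83 89 62 75 -]
Op 8: note_on(60): voice 4 is free -> assigned | voices=[83 89 62 75 60]
Op 9: note_on(64): all voices busy, STEAL voice 1 (pitch 89, oldest) -> assign | voices=[83 64 62 75 60]
Op 10: note_on(78): all voices busy, STEAL voice 2 (pitch 62, oldest) -> assign | voices=[83 64 78 75 60]
Op 11: note_on(79): all voices busy, STEAL voice 3 (pitch 75, oldest) -> assign | voices=[83 64 78 79 60]
Op 12: note_on(84): all voices busy, STEAL voice 0 (pitch 83, oldest) -> assign | voices=[84 64 78 79 60]

Answer: 84 64 78 79 60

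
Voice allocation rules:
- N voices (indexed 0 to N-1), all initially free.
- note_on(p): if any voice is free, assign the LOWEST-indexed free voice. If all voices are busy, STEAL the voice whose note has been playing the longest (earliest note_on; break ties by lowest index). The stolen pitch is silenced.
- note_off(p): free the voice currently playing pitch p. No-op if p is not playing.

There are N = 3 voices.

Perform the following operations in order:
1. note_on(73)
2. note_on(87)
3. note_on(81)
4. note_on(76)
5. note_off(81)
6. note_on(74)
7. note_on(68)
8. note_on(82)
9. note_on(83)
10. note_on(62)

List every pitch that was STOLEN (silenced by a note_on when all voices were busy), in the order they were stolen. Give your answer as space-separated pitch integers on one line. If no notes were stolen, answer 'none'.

Op 1: note_on(73): voice 0 is free -> assigned | voices=[73 - -]
Op 2: note_on(87): voice 1 is free -> assigned | voices=[73 87 -]
Op 3: note_on(81): voice 2 is free -> assigned | voices=[73 87 81]
Op 4: note_on(76): all voices busy, STEAL voice 0 (pitch 73, oldest) -> assign | voices=[76 87 81]
Op 5: note_off(81): free voice 2 | voices=[76 87 -]
Op 6: note_on(74): voice 2 is free -> assigned | voices=[76 87 74]
Op 7: note_on(68): all voices busy, STEAL voice 1 (pitch 87, oldest) -> assign | voices=[76 68 74]
Op 8: note_on(82): all voices busy, STEAL voice 0 (pitch 76, oldest) -> assign | voices=[82 68 74]
Op 9: note_on(83): all voices busy, STEAL voice 2 (pitch 74, oldest) -> assign | voices=[82 68 83]
Op 10: note_on(62): all voices busy, STEAL voice 1 (pitch 68, oldest) -> assign | voices=[82 62 83]

Answer: 73 87 76 74 68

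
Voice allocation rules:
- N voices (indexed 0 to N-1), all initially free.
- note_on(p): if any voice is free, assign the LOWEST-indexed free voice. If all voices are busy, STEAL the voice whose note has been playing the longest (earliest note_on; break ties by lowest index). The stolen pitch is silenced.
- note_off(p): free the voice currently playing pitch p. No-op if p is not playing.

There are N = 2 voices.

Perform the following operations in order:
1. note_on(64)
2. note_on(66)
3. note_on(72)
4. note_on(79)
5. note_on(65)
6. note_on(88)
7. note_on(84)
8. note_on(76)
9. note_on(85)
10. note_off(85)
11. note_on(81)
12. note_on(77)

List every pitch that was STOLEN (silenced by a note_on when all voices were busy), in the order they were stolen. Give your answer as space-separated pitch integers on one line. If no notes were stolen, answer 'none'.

Answer: 64 66 72 79 65 88 84 76

Derivation:
Op 1: note_on(64): voice 0 is free -> assigned | voices=[64 -]
Op 2: note_on(66): voice 1 is free -> assigned | voices=[64 66]
Op 3: note_on(72): all voices busy, STEAL voice 0 (pitch 64, oldest) -> assign | voices=[72 66]
Op 4: note_on(79): all voices busy, STEAL voice 1 (pitch 66, oldest) -> assign | voices=[72 79]
Op 5: note_on(65): all voices busy, STEAL voice 0 (pitch 72, oldest) -> assign | voices=[65 79]
Op 6: note_on(88): all voices busy, STEAL voice 1 (pitch 79, oldest) -> assign | voices=[65 88]
Op 7: note_on(84): all voices busy, STEAL voice 0 (pitch 65, oldest) -> assign | voices=[84 88]
Op 8: note_on(76): all voices busy, STEAL voice 1 (pitch 88, oldest) -> assign | voices=[84 76]
Op 9: note_on(85): all voices busy, STEAL voice 0 (pitch 84, oldest) -> assign | voices=[85 76]
Op 10: note_off(85): free voice 0 | voices=[- 76]
Op 11: note_on(81): voice 0 is free -> assigned | voices=[81 76]
Op 12: note_on(77): all voices busy, STEAL voice 1 (pitch 76, oldest) -> assign | voices=[81 77]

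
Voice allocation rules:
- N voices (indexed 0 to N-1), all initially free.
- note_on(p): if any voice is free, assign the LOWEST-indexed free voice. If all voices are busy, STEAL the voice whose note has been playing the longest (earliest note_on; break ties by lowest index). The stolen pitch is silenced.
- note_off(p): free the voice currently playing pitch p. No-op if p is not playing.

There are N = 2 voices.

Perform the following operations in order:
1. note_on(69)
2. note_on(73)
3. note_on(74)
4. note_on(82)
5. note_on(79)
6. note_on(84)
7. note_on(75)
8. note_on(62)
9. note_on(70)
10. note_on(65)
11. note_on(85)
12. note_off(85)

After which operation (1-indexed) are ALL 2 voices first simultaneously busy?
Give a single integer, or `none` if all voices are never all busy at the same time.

Answer: 2

Derivation:
Op 1: note_on(69): voice 0 is free -> assigned | voices=[69 -]
Op 2: note_on(73): voice 1 is free -> assigned | voices=[69 73]
Op 3: note_on(74): all voices busy, STEAL voice 0 (pitch 69, oldest) -> assign | voices=[74 73]
Op 4: note_on(82): all voices busy, STEAL voice 1 (pitch 73, oldest) -> assign | voices=[74 82]
Op 5: note_on(79): all voices busy, STEAL voice 0 (pitch 74, oldest) -> assign | voices=[79 82]
Op 6: note_on(84): all voices busy, STEAL voice 1 (pitch 82, oldest) -> assign | voices=[79 84]
Op 7: note_on(75): all voices busy, STEAL voice 0 (pitch 79, oldest) -> assign | voices=[75 84]
Op 8: note_on(62): all voices busy, STEAL voice 1 (pitch 84, oldest) -> assign | voices=[75 62]
Op 9: note_on(70): all voices busy, STEAL voice 0 (pitch 75, oldest) -> assign | voices=[70 62]
Op 10: note_on(65): all voices busy, STEAL voice 1 (pitch 62, oldest) -> assign | voices=[70 65]
Op 11: note_on(85): all voices busy, STEAL voice 0 (pitch 70, oldest) -> assign | voices=[85 65]
Op 12: note_off(85): free voice 0 | voices=[- 65]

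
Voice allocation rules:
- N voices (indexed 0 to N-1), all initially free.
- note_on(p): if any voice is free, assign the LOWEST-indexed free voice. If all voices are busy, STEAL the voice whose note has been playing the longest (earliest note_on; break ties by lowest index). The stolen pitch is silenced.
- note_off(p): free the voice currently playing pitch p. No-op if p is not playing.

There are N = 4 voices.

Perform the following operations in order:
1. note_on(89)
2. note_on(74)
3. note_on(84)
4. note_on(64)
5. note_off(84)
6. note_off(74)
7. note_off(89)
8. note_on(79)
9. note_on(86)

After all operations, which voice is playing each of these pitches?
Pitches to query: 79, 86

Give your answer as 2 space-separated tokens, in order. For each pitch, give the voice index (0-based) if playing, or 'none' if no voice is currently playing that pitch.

Op 1: note_on(89): voice 0 is free -> assigned | voices=[89 - - -]
Op 2: note_on(74): voice 1 is free -> assigned | voices=[89 74 - -]
Op 3: note_on(84): voice 2 is free -> assigned | voices=[89 74 84 -]
Op 4: note_on(64): voice 3 is free -> assigned | voices=[89 74 84 64]
Op 5: note_off(84): free voice 2 | voices=[89 74 - 64]
Op 6: note_off(74): free voice 1 | voices=[89 - - 64]
Op 7: note_off(89): free voice 0 | voices=[- - - 64]
Op 8: note_on(79): voice 0 is free -> assigned | voices=[79 - - 64]
Op 9: note_on(86): voice 1 is free -> assigned | voices=[79 86 - 64]

Answer: 0 1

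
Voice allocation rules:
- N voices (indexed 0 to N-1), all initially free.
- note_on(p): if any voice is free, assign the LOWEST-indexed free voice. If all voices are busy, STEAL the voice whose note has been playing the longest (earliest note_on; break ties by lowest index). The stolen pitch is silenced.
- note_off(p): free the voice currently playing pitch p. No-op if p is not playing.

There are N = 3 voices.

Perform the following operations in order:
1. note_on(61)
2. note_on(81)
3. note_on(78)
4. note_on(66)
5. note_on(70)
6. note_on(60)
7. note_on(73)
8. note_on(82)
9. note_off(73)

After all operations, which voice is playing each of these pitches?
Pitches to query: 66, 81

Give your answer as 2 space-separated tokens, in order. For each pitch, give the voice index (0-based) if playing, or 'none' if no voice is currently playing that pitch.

Answer: none none

Derivation:
Op 1: note_on(61): voice 0 is free -> assigned | voices=[61 - -]
Op 2: note_on(81): voice 1 is free -> assigned | voices=[61 81 -]
Op 3: note_on(78): voice 2 is free -> assigned | voices=[61 81 78]
Op 4: note_on(66): all voices busy, STEAL voice 0 (pitch 61, oldest) -> assign | voices=[66 81 78]
Op 5: note_on(70): all voices busy, STEAL voice 1 (pitch 81, oldest) -> assign | voices=[66 70 78]
Op 6: note_on(60): all voices busy, STEAL voice 2 (pitch 78, oldest) -> assign | voices=[66 70 60]
Op 7: note_on(73): all voices busy, STEAL voice 0 (pitch 66, oldest) -> assign | voices=[73 70 60]
Op 8: note_on(82): all voices busy, STEAL voice 1 (pitch 70, oldest) -> assign | voices=[73 82 60]
Op 9: note_off(73): free voice 0 | voices=[- 82 60]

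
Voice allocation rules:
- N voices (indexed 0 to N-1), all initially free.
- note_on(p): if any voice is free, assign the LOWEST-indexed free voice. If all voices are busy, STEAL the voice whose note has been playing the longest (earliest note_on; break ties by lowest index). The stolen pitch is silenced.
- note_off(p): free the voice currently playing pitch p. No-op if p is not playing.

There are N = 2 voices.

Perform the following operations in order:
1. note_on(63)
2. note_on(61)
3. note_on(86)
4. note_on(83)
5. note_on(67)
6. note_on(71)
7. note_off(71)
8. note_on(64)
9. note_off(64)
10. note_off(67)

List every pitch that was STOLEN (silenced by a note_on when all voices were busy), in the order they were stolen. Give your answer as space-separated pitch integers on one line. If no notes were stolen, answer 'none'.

Op 1: note_on(63): voice 0 is free -> assigned | voices=[63 -]
Op 2: note_on(61): voice 1 is free -> assigned | voices=[63 61]
Op 3: note_on(86): all voices busy, STEAL voice 0 (pitch 63, oldest) -> assign | voices=[86 61]
Op 4: note_on(83): all voices busy, STEAL voice 1 (pitch 61, oldest) -> assign | voices=[86 83]
Op 5: note_on(67): all voices busy, STEAL voice 0 (pitch 86, oldest) -> assign | voices=[67 83]
Op 6: note_on(71): all voices busy, STEAL voice 1 (pitch 83, oldest) -> assign | voices=[67 71]
Op 7: note_off(71): free voice 1 | voices=[67 -]
Op 8: note_on(64): voice 1 is free -> assigned | voices=[67 64]
Op 9: note_off(64): free voice 1 | voices=[67 -]
Op 10: note_off(67): free voice 0 | voices=[- -]

Answer: 63 61 86 83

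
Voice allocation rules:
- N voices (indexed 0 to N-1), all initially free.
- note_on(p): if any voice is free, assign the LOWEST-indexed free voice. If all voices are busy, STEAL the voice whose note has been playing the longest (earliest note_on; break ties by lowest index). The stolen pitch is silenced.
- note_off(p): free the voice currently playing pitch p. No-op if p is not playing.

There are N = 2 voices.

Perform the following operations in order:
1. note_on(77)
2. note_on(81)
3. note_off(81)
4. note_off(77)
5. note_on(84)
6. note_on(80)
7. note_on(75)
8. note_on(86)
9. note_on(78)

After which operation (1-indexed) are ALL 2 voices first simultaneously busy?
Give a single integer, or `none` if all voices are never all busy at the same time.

Op 1: note_on(77): voice 0 is free -> assigned | voices=[77 -]
Op 2: note_on(81): voice 1 is free -> assigned | voices=[77 81]
Op 3: note_off(81): free voice 1 | voices=[77 -]
Op 4: note_off(77): free voice 0 | voices=[- -]
Op 5: note_on(84): voice 0 is free -> assigned | voices=[84 -]
Op 6: note_on(80): voice 1 is free -> assigned | voices=[84 80]
Op 7: note_on(75): all voices busy, STEAL voice 0 (pitch 84, oldest) -> assign | voices=[75 80]
Op 8: note_on(86): all voices busy, STEAL voice 1 (pitch 80, oldest) -> assign | voices=[75 86]
Op 9: note_on(78): all voices busy, STEAL voice 0 (pitch 75, oldest) -> assign | voices=[78 86]

Answer: 2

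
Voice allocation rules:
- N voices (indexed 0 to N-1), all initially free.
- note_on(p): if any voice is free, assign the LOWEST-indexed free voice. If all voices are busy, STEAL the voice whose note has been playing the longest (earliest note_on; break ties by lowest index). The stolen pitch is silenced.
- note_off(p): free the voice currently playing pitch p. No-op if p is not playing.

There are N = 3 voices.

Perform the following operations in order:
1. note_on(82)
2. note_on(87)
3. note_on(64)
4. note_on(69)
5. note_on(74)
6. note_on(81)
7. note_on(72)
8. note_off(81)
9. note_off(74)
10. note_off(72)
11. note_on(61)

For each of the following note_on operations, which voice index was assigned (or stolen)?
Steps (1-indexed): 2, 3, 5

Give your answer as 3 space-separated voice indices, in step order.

Answer: 1 2 1

Derivation:
Op 1: note_on(82): voice 0 is free -> assigned | voices=[82 - -]
Op 2: note_on(87): voice 1 is free -> assigned | voices=[82 87 -]
Op 3: note_on(64): voice 2 is free -> assigned | voices=[82 87 64]
Op 4: note_on(69): all voices busy, STEAL voice 0 (pitch 82, oldest) -> assign | voices=[69 87 64]
Op 5: note_on(74): all voices busy, STEAL voice 1 (pitch 87, oldest) -> assign | voices=[69 74 64]
Op 6: note_on(81): all voices busy, STEAL voice 2 (pitch 64, oldest) -> assign | voices=[69 74 81]
Op 7: note_on(72): all voices busy, STEAL voice 0 (pitch 69, oldest) -> assign | voices=[72 74 81]
Op 8: note_off(81): free voice 2 | voices=[72 74 -]
Op 9: note_off(74): free voice 1 | voices=[72 - -]
Op 10: note_off(72): free voice 0 | voices=[- - -]
Op 11: note_on(61): voice 0 is free -> assigned | voices=[61 - -]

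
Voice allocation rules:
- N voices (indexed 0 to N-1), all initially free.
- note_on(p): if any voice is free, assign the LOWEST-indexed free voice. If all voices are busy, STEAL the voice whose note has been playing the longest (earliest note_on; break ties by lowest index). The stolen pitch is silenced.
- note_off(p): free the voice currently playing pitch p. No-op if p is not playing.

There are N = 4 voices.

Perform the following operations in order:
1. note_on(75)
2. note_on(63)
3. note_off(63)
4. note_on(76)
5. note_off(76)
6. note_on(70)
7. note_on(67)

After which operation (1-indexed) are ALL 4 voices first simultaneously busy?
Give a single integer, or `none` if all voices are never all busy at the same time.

Op 1: note_on(75): voice 0 is free -> assigned | voices=[75 - - -]
Op 2: note_on(63): voice 1 is free -> assigned | voices=[75 63 - -]
Op 3: note_off(63): free voice 1 | voices=[75 - - -]
Op 4: note_on(76): voice 1 is free -> assigned | voices=[75 76 - -]
Op 5: note_off(76): free voice 1 | voices=[75 - - -]
Op 6: note_on(70): voice 1 is free -> assigned | voices=[75 70 - -]
Op 7: note_on(67): voice 2 is free -> assigned | voices=[75 70 67 -]

Answer: none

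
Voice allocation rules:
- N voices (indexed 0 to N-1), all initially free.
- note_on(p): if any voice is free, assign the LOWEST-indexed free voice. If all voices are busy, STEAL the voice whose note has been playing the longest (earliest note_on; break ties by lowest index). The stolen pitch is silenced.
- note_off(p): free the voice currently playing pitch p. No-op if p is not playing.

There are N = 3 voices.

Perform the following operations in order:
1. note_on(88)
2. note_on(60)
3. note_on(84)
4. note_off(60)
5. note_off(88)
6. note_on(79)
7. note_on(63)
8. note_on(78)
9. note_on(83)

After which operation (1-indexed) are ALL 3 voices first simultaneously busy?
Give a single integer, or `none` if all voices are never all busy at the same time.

Op 1: note_on(88): voice 0 is free -> assigned | voices=[88 - -]
Op 2: note_on(60): voice 1 is free -> assigned | voices=[88 60 -]
Op 3: note_on(84): voice 2 is free -> assigned | voices=[88 60 84]
Op 4: note_off(60): free voice 1 | voices=[88 - 84]
Op 5: note_off(88): free voice 0 | voices=[- - 84]
Op 6: note_on(79): voice 0 is free -> assigned | voices=[79 - 84]
Op 7: note_on(63): voice 1 is free -> assigned | voices=[79 63 84]
Op 8: note_on(78): all voices busy, STEAL voice 2 (pitch 84, oldest) -> assign | voices=[79 63 78]
Op 9: note_on(83): all voices busy, STEAL voice 0 (pitch 79, oldest) -> assign | voices=[83 63 78]

Answer: 3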